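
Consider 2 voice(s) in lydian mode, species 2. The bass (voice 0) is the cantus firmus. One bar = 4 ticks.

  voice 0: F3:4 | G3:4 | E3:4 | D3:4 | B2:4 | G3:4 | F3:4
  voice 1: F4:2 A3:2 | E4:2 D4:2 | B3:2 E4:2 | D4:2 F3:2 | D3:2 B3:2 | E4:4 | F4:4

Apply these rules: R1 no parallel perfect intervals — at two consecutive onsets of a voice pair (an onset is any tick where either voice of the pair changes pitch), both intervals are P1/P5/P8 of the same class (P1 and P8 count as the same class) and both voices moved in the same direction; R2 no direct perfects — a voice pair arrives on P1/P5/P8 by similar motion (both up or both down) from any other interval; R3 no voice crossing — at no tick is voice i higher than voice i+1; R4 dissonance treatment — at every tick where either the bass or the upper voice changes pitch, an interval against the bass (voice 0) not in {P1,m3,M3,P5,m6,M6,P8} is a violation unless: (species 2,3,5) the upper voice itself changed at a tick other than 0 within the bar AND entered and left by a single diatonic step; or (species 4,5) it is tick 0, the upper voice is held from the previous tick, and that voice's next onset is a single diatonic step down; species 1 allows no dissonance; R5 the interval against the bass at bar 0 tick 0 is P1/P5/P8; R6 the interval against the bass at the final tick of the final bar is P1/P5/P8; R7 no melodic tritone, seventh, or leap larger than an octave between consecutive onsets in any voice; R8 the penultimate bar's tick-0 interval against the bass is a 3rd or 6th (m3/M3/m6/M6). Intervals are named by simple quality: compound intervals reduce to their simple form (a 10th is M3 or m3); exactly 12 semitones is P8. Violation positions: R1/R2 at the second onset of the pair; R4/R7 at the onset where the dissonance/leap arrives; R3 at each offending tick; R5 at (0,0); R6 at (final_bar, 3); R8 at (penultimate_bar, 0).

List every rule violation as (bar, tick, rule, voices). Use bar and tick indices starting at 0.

(2, 0, R1, (0, 1))
(3, 0, R1, (0, 1))

bar 0: v0=F3 v1=F4 downbeat P8
bar 1: v0=G3 v1=E4 downbeat M6
bar 2: v0=E3 v1=B3 downbeat P5
bar 3: v0=D3 v1=D4 downbeat P8
bar 4: v0=B2 v1=D3 downbeat m3
bar 5: v0=G3 v1=E4 downbeat M6
bar 6: v0=F3 v1=F4 downbeat P8
  -> R1 @ bar 2 tick 0 v(0, 1): G3/D4 P5 -> E3/B3 P5 similar
  -> R1 @ bar 3 tick 0 v(0, 1): E3/E4 P8 -> D3/D4 P8 similar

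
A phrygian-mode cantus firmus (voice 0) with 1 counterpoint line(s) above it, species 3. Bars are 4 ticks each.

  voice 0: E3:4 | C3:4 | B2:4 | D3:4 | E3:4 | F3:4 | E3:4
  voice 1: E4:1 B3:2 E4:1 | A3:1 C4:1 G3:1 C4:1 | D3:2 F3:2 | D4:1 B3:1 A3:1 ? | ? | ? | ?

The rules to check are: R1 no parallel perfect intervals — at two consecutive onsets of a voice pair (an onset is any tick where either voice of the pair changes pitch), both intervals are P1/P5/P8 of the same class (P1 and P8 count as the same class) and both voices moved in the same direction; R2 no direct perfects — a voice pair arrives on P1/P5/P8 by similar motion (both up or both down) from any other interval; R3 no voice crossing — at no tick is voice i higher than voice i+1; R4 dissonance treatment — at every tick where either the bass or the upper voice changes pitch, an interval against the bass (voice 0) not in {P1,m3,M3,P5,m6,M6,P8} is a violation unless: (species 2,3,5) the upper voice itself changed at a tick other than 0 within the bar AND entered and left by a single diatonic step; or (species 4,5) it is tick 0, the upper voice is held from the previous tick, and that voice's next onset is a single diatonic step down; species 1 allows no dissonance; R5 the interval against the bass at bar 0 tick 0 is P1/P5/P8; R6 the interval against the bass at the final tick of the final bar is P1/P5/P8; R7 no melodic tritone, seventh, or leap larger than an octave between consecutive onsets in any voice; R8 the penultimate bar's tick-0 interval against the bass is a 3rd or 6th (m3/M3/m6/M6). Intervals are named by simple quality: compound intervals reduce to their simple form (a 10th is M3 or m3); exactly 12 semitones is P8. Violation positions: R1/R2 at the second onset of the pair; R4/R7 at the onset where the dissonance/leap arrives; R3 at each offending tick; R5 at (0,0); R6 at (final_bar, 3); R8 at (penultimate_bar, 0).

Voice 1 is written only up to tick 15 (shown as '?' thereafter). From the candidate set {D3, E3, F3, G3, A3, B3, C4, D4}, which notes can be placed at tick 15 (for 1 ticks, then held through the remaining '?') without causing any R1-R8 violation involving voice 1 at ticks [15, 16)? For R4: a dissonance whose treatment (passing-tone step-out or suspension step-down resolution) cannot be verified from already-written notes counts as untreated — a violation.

{A3, B3, D3, D4, F3}

D3: legal
E3: violates R4
F3: legal
G3: violates R4
A3: legal
B3: legal
C4: violates R4
D4: legal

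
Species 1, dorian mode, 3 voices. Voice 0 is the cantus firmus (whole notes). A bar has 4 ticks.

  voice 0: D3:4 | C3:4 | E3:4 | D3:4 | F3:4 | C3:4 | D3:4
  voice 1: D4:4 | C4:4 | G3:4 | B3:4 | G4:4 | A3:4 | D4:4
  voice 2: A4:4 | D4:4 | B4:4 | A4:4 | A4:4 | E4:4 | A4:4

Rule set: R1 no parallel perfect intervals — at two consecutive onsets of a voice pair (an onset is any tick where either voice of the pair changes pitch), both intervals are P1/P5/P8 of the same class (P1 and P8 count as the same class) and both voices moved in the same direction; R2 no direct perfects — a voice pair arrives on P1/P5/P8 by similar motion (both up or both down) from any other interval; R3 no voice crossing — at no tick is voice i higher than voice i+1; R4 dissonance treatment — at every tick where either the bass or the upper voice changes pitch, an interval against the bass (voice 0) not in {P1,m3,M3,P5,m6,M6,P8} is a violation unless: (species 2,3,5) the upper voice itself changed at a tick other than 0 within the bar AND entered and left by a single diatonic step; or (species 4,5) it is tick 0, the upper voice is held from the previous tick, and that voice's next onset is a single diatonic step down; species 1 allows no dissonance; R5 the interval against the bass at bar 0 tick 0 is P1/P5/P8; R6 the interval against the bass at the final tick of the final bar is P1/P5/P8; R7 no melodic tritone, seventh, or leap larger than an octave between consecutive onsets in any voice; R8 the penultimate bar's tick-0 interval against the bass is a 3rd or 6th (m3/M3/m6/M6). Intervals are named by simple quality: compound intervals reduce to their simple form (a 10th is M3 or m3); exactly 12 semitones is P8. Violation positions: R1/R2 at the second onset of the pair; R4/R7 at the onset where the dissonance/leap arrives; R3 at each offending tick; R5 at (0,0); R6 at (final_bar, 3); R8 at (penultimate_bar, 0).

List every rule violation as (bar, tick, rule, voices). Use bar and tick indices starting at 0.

bar 0: v0=D3 v1=D4 v2=A4 downbeat P5
bar 1: v0=C3 v1=C4 v2=D4 downbeat M2
bar 2: v0=E3 v1=G3 v2=B4 downbeat P5
bar 3: v0=D3 v1=B3 v2=A4 downbeat P5
bar 4: v0=F3 v1=G4 v2=A4 downbeat M3
bar 5: v0=C3 v1=A3 v2=E4 downbeat M3
bar 6: v0=D3 v1=D4 v2=A4 downbeat P5
  -> R1 @ bar 1 tick 0 v(0, 1): D3/D4 P8 -> C3/C4 P8 similar
  -> R4 @ bar 1 tick 0 v(0, 2): C3/D4 M2 untreated
  -> R2 @ bar 2 tick 0 v(0, 2): C3/D4 M2 -> E3/B4 P5 similar
  -> R1 @ bar 3 tick 0 v(0, 2): E3/B4 P5 -> D3/A4 P5 similar
  -> R4 @ bar 4 tick 0 v(0, 1): F3/G4 M2 untreated
  -> R2 @ bar 5 tick 0 v(1, 2): G4/A4 M2 -> A3/E4 P5 similar
  -> R7 @ bar 5 tick 0 v(1,): G4->A3 leap 10st
  -> R1 @ bar 6 tick 0 v(1, 2): A3/E4 P5 -> D4/A4 P5 similar
  -> R2 @ bar 6 tick 0 v(0, 1): C3/A3 M6 -> D3/D4 P8 similar
  -> R2 @ bar 6 tick 0 v(0, 2): C3/E4 M3 -> D3/A4 P5 similar

(1, 0, R1, (0, 1))
(1, 0, R4, (0, 2))
(2, 0, R2, (0, 2))
(3, 0, R1, (0, 2))
(4, 0, R4, (0, 1))
(5, 0, R2, (1, 2))
(5, 0, R7, (1,))
(6, 0, R1, (1, 2))
(6, 0, R2, (0, 1))
(6, 0, R2, (0, 2))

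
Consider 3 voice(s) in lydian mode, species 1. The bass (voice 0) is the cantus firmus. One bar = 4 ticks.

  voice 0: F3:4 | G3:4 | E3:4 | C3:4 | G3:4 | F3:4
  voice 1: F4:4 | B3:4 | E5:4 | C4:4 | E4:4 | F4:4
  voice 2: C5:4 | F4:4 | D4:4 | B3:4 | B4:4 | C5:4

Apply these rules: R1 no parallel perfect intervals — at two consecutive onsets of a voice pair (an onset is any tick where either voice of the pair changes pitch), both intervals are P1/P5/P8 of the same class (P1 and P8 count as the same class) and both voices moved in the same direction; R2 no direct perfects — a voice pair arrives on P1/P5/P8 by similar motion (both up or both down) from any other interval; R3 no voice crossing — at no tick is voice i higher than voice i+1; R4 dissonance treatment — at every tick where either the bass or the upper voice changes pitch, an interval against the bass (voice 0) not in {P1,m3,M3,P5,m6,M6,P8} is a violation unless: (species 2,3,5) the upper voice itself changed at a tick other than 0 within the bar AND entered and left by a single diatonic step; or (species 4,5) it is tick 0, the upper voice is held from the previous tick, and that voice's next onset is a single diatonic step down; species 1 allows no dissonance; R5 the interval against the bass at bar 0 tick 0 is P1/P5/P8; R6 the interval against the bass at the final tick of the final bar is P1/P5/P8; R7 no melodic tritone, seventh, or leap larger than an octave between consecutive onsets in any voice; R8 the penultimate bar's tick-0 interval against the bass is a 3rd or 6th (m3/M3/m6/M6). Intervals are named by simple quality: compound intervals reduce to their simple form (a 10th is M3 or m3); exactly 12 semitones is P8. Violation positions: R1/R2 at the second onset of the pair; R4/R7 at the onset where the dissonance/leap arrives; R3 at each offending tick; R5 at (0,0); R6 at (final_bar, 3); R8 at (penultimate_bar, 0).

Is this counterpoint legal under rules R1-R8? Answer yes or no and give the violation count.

bar 0: v0=F3 v1=F4 v2=C5 (P5)
bar 1: v0=G3 v1=B3 v2=F4 (m7)
bar 2: v0=E3 v1=E5 v2=D4 (m7)
bar 3: v0=C3 v1=C4 v2=B3 (M7)
bar 4: v0=G3 v1=E4 v2=B4 (M3)
bar 5: v0=F3 v1=F4 v2=C5 (P5)
  R4 @ bar1.0: G3/F4 m7 untreated
  R7 @ bar1.0: F4->B3 leap 6st
  R3 @ bar2.0: E5 above D4
  R4 @ bar2.0: E3/D4 m7 untreated
  R7 @ bar2.0: B3->E5 leap 17st
  R3 @ bar2.1: E5 above D4
  R3 @ bar2.2: E5 above D4
  R3 @ bar2.3: E5 above D4
  R1 @ bar3.0: E3/E5 P1 -> C3/C4 P8 similar
  R3 @ bar3.0: C4 above B3
  R4 @ bar3.0: C3/B3 M7 untreated
  R7 @ bar3.0: E5->C4 leap 16st
  R3 @ bar3.1: C4 above B3
  R3 @ bar3.2: C4 above B3
  R3 @ bar3.3: C4 above B3
  R2 @ bar4.0: C4/B3 m2 -> E4/B4 P5 similar
  R1 @ bar5.0: E4/B4 P5 -> F4/C5 P5 similar

No (17 violations)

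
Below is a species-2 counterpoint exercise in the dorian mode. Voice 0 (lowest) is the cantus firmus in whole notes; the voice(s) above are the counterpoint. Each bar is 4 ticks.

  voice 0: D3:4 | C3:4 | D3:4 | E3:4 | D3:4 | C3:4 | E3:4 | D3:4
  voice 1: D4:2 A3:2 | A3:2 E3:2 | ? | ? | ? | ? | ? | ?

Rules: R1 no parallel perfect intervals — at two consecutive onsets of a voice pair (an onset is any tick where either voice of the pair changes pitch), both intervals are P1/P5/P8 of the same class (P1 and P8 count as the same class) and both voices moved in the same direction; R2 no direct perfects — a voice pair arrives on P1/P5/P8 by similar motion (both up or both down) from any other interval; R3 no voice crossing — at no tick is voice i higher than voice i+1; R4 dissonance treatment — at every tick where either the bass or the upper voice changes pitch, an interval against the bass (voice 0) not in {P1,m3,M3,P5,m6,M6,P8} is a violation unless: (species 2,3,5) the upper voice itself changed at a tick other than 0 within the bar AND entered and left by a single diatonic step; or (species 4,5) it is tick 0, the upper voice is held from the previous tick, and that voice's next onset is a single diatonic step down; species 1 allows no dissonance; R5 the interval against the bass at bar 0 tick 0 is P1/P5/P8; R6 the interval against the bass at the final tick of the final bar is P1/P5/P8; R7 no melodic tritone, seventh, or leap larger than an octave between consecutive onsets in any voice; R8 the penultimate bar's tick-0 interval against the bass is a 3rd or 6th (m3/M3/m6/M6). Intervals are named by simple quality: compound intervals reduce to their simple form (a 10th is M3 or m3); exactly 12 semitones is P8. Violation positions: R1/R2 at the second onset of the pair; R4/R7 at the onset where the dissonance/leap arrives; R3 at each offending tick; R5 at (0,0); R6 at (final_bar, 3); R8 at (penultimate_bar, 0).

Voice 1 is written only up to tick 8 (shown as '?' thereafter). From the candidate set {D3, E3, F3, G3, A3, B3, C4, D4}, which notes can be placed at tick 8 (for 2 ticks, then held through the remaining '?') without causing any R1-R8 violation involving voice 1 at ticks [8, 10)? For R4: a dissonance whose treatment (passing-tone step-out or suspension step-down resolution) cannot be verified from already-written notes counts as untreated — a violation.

{B3, D3, F3}

D3: legal
E3: violates R4
F3: legal
G3: violates R4
A3: violates R2
B3: legal
C4: violates R4
D4: violates R2,R7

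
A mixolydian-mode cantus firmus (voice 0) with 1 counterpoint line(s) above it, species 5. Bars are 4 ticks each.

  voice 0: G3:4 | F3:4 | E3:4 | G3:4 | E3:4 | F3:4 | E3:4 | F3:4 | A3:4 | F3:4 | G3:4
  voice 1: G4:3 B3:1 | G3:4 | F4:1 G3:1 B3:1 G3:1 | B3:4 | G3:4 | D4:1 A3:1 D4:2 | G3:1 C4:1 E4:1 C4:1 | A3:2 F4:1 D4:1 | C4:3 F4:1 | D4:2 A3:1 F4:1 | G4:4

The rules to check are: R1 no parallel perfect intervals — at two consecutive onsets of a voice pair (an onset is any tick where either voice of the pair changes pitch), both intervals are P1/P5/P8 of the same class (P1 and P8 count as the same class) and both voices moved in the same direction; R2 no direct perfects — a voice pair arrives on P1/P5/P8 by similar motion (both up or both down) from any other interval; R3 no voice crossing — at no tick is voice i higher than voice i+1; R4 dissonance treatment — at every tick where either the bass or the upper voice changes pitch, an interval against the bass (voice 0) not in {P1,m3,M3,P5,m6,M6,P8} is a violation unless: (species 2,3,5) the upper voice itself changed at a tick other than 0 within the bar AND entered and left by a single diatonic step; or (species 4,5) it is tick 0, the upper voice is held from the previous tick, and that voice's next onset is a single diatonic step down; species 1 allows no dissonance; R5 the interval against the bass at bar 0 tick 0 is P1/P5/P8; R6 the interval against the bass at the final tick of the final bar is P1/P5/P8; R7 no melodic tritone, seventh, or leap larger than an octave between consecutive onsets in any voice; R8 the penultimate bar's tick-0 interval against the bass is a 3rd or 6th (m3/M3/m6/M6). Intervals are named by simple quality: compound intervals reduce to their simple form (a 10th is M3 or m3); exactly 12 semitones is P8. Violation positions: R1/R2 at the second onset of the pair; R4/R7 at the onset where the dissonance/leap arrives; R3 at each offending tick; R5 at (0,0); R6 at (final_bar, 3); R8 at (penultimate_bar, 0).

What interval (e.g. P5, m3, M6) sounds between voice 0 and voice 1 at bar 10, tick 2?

voice 0=G3 voice 1=G4 -> P8

P8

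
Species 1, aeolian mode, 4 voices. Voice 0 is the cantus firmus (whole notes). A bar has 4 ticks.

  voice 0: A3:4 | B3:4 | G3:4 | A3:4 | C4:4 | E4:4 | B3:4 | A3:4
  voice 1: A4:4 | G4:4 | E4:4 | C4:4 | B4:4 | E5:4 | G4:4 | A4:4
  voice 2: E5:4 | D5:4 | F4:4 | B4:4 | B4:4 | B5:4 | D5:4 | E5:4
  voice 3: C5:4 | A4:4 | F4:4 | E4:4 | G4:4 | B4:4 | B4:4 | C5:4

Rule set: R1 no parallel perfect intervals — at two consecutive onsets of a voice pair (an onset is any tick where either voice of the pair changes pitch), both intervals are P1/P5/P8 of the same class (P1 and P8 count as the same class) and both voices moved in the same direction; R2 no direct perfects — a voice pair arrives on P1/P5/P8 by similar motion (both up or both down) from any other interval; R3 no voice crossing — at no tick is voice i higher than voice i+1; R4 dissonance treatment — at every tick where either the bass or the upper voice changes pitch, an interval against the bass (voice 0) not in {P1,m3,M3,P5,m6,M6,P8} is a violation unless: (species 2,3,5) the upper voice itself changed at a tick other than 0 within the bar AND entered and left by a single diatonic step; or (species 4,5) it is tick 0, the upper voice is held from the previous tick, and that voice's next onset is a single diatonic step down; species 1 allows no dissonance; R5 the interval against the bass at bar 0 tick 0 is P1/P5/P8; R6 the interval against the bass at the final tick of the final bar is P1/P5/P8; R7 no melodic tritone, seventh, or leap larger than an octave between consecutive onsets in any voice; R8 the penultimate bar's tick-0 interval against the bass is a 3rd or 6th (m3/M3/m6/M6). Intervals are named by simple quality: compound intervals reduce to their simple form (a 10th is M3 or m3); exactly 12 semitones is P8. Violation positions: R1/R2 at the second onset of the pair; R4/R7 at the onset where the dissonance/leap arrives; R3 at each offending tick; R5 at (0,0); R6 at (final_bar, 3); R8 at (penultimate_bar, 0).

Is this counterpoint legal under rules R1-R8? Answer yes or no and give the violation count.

No (49 violations)

bar 0: v0=A3 v1=A4 v2=E5 v3=C5 (m3)
bar 1: v0=B3 v1=G4 v2=D5 v3=A4 (m7)
bar 2: v0=G3 v1=E4 v2=F4 v3=F4 (m7)
bar 3: v0=A3 v1=C4 v2=B4 v3=E4 (P5)
bar 4: v0=C4 v1=B4 v2=B4 v3=G4 (P5)
bar 5: v0=E4 v1=E5 v2=B5 v3=B4 (P5)
bar 6: v0=B3 v1=G4 v2=D5 v3=B4 (P8)
bar 7: v0=A3 v1=A4 v2=E5 v3=C5 (m3)
  R3 @ bar0.0: E5 above C5
  R5 @ bar0.0: opens on m3
  R3 @ bar0.1: E5 above C5
  R3 @ bar0.2: E5 above C5
  R3 @ bar0.3: E5 above C5
  R1 @ bar1.0: A4/E5 P5 -> G4/D5 P5 similar
  R3 @ bar1.0: D5 above A4
  R4 @ bar1.0: B3/A4 m7 untreated
  R3 @ bar1.1: D5 above A4
  R3 @ bar1.2: D5 above A4
  R3 @ bar1.3: D5 above A4
  R2 @ bar2.0: D5/A4 P4 -> F4/F4 P1 similar
  R4 @ bar2.0: G3/F4 m7 untreated
  R4 @ bar2.0: G3/F4 m7 untreated
  R3 @ bar3.0: B4 above E4
  R4 @ bar3.0: A3/B4 M2 untreated
  R7 @ bar3.0: F4->B4 leap 6st
  R3 @ bar3.1: B4 above E4
  R3 @ bar3.2: B4 above E4
  R3 @ bar3.3: B4 above E4
  R1 @ bar4.0: A3/E4 P5 -> C4/G4 P5 similar
  R3 @ bar4.0: B4 above G4
  R4 @ bar4.0: C4/B4 M7 untreated
  R4 @ bar4.0: C4/B4 M7 untreated
  R7 @ bar4.0: C4->B4 leap 11st
  R3 @ bar4.1: B4 above G4
  R3 @ bar4.2: B4 above G4
  R3 @ bar4.3: B4 above G4
  R1 @ bar5.0: C4/G4 P5 -> E4/B4 P5 similar
  R2 @ bar5.0: C4/B4 M7 -> E4/E5 P8 similar
  R2 @ bar5.0: C4/B4 M7 -> E4/B5 P5 similar
  R2 @ bar5.0: B4/B4 P1 -> E5/B5 P5 similar
  R2 @ bar5.0: B4/G4 M3 -> B5/B4 P8 similar
  R3 @ bar5.0: B5 above B4
  R3 @ bar5.1: B5 above B4
  R3 @ bar5.2: B5 above B4
  R3 @ bar5.3: B5 above B4
  R1 @ bar6.0: E5/B5 P5 -> G4/D5 P5 similar
  R3 @ bar6.0: D5 above B4
  R8 @ bar6.0: penult P8 not 3rd/6th
  R3 @ bar6.1: D5 above B4
  R3 @ bar6.2: D5 above B4
  R3 @ bar6.3: D5 above B4
  R1 @ bar7.0: G4/D5 P5 -> A4/E5 P5 similar
  R3 @ bar7.0: E5 above C5
  R3 @ bar7.1: E5 above C5
  R3 @ bar7.2: E5 above C5
  R3 @ bar7.3: E5 above C5
  R6 @ bar7.3: closes on m3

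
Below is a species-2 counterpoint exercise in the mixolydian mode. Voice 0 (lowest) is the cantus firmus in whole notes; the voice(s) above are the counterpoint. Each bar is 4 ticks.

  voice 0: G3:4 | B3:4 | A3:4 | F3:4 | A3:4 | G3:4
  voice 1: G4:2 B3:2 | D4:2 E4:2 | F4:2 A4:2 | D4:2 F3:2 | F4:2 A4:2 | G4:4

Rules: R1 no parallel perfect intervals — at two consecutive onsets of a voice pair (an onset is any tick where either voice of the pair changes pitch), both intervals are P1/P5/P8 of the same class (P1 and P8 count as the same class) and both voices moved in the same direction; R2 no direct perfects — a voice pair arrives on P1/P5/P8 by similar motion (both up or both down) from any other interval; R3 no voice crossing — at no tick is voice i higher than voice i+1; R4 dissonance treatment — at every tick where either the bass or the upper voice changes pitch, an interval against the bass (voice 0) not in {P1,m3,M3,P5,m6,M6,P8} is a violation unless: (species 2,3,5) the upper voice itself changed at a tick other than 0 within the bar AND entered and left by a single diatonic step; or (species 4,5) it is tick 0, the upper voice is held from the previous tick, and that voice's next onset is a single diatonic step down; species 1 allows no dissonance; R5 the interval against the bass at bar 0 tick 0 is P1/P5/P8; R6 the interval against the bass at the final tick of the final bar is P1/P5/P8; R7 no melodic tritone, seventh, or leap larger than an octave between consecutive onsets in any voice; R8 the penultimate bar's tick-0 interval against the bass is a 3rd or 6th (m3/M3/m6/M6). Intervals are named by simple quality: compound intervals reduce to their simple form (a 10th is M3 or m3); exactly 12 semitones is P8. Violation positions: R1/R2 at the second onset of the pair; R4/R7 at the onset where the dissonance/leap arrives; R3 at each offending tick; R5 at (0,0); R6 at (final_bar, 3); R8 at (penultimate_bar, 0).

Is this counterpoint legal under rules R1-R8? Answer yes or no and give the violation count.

No (1 violations)

bar 0: v0=G3 v1=G4 (P8)
bar 1: v0=B3 v1=D4 (m3)
bar 2: v0=A3 v1=F4 (m6)
bar 3: v0=F3 v1=D4 (M6)
bar 4: v0=A3 v1=F4 (m6)
bar 5: v0=G3 v1=G4 (P8)
  R1 @ bar5.0: A3/A4 P8 -> G3/G4 P8 similar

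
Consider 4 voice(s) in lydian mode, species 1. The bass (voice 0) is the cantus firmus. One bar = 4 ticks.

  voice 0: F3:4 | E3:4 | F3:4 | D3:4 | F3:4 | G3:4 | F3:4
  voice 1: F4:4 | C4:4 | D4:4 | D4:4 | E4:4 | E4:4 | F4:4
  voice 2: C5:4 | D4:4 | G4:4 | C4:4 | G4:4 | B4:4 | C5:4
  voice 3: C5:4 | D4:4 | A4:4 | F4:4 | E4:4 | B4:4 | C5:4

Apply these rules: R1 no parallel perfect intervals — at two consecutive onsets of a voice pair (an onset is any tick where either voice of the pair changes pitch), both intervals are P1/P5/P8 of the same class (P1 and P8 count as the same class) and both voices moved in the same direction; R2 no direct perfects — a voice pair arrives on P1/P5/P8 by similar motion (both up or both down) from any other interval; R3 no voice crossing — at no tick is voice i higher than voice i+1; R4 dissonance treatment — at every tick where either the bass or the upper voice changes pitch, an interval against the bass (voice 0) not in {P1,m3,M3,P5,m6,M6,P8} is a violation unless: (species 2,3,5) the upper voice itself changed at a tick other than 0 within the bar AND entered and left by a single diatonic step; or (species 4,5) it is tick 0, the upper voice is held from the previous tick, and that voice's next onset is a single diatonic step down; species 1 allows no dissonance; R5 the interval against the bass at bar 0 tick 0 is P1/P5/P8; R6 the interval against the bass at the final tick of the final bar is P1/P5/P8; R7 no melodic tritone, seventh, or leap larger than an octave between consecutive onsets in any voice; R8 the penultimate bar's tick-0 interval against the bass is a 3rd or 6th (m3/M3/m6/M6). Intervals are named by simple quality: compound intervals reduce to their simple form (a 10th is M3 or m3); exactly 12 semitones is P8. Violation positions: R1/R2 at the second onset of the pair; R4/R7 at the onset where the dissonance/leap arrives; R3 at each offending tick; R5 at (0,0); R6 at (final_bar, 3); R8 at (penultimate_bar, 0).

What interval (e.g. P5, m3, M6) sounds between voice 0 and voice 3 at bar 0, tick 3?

voice 0=F3 voice 3=C5 -> P5

P5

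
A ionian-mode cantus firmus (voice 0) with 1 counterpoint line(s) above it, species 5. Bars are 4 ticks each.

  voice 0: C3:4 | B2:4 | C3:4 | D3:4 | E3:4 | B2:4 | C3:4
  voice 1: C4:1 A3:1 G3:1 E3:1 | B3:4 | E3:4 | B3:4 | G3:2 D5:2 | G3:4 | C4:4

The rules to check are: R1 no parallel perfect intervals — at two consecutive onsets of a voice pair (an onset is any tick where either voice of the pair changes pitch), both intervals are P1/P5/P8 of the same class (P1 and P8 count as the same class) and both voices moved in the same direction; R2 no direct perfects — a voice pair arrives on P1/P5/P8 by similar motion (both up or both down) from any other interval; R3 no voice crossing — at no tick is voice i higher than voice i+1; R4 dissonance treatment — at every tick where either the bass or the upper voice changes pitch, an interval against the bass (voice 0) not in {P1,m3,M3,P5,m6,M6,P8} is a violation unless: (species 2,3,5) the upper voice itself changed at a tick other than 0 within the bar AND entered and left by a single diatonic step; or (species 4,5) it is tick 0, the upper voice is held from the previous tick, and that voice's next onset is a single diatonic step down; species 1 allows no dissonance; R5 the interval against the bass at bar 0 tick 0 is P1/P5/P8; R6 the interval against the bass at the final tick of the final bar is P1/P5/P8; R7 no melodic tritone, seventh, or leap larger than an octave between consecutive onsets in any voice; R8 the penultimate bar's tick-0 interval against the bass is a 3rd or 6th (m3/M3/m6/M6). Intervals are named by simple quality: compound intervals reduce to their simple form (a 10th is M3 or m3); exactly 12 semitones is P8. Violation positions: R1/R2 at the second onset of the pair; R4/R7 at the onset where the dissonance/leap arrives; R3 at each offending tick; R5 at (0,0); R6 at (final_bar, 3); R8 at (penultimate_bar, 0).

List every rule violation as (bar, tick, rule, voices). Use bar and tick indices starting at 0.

bar 0: v0=C3 v1=C4 downbeat P8
bar 1: v0=B2 v1=B3 downbeat P8
bar 2: v0=C3 v1=E3 downbeat M3
bar 3: v0=D3 v1=B3 downbeat M6
bar 4: v0=E3 v1=G3 downbeat m3
bar 5: v0=B2 v1=G3 downbeat m6
bar 6: v0=C3 v1=C4 downbeat P8
  -> R4 @ bar 4 tick 2 v(0, 1): E3/D5 m7 untreated
  -> R7 @ bar 4 tick 2 v(1,): G3->D5 leap 19st
  -> R7 @ bar 5 tick 0 v(1,): D5->G3 leap 19st
  -> R2 @ bar 6 tick 0 v(0, 1): B2/G3 m6 -> C3/C4 P8 similar

(4, 2, R4, (0, 1))
(4, 2, R7, (1,))
(5, 0, R7, (1,))
(6, 0, R2, (0, 1))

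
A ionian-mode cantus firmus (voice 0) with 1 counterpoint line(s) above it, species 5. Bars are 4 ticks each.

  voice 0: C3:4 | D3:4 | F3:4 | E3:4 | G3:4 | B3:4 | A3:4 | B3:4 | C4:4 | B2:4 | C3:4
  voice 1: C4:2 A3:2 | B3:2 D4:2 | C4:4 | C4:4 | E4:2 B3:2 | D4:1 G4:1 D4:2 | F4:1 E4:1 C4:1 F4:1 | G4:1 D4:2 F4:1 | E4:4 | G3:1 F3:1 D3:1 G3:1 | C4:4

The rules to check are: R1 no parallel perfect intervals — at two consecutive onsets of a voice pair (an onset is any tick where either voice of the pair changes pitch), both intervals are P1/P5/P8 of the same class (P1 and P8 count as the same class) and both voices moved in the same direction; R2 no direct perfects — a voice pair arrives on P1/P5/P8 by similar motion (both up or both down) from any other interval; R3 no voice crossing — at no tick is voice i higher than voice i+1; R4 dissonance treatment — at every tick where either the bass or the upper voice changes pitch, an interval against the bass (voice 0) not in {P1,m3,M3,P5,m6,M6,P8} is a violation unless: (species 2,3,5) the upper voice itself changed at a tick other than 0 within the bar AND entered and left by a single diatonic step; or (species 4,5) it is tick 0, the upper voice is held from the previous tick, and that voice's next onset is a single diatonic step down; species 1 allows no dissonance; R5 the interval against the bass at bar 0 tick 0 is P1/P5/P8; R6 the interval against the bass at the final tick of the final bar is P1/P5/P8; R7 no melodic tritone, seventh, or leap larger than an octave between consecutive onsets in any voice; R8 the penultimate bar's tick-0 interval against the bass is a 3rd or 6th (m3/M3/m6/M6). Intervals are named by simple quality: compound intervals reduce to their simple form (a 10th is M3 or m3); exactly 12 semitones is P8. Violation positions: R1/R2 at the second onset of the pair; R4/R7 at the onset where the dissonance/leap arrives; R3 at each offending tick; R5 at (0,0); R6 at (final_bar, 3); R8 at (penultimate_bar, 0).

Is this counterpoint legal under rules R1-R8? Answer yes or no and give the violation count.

No (4 violations)

bar 0: v0=C3 v1=C4 (P8)
bar 1: v0=D3 v1=B3 (M6)
bar 2: v0=F3 v1=C4 (P5)
bar 3: v0=E3 v1=C4 (m6)
bar 4: v0=G3 v1=E4 (M6)
bar 5: v0=B3 v1=D4 (m3)
bar 6: v0=A3 v1=F4 (m6)
bar 7: v0=B3 v1=G4 (m6)
bar 8: v0=C4 v1=E4 (M3)
bar 9: v0=B2 v1=G3 (m6)
bar 10: v0=C3 v1=C4 (P8)
  R4 @ bar7.3: B3/F4 TT untreated
  R7 @ bar9.0: C4->B2 leap 13st
  R4 @ bar9.1: B2/F3 TT untreated
  R2 @ bar10.0: B2/G3 m6 -> C3/C4 P8 similar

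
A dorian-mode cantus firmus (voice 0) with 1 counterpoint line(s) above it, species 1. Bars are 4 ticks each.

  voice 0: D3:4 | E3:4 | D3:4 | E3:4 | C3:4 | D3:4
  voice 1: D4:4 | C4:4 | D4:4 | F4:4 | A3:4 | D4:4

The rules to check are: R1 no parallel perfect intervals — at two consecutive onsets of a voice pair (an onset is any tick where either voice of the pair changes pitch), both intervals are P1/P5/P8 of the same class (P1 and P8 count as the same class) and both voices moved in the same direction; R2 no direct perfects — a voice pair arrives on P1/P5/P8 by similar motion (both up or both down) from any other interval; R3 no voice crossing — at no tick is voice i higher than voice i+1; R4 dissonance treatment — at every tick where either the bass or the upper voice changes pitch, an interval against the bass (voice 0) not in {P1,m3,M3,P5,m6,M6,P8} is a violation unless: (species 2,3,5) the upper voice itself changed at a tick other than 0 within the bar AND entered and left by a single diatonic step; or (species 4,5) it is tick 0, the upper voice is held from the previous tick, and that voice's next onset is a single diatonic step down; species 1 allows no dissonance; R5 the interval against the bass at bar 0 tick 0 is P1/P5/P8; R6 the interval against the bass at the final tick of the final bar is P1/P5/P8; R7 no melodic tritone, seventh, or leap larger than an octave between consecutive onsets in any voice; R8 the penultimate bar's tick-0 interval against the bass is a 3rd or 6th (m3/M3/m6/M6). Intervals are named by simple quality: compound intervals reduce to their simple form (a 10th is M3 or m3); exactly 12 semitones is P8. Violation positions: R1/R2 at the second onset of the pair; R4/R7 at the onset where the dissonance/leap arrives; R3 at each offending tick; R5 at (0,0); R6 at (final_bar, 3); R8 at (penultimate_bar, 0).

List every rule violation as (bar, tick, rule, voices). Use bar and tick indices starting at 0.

bar 0: v0=D3 v1=D4 downbeat P8
bar 1: v0=E3 v1=C4 downbeat m6
bar 2: v0=D3 v1=D4 downbeat P8
bar 3: v0=E3 v1=F4 downbeat m2
bar 4: v0=C3 v1=A3 downbeat M6
bar 5: v0=D3 v1=D4 downbeat P8
  -> R4 @ bar 3 tick 0 v(0, 1): E3/F4 m2 untreated
  -> R2 @ bar 5 tick 0 v(0, 1): C3/A3 M6 -> D3/D4 P8 similar

(3, 0, R4, (0, 1))
(5, 0, R2, (0, 1))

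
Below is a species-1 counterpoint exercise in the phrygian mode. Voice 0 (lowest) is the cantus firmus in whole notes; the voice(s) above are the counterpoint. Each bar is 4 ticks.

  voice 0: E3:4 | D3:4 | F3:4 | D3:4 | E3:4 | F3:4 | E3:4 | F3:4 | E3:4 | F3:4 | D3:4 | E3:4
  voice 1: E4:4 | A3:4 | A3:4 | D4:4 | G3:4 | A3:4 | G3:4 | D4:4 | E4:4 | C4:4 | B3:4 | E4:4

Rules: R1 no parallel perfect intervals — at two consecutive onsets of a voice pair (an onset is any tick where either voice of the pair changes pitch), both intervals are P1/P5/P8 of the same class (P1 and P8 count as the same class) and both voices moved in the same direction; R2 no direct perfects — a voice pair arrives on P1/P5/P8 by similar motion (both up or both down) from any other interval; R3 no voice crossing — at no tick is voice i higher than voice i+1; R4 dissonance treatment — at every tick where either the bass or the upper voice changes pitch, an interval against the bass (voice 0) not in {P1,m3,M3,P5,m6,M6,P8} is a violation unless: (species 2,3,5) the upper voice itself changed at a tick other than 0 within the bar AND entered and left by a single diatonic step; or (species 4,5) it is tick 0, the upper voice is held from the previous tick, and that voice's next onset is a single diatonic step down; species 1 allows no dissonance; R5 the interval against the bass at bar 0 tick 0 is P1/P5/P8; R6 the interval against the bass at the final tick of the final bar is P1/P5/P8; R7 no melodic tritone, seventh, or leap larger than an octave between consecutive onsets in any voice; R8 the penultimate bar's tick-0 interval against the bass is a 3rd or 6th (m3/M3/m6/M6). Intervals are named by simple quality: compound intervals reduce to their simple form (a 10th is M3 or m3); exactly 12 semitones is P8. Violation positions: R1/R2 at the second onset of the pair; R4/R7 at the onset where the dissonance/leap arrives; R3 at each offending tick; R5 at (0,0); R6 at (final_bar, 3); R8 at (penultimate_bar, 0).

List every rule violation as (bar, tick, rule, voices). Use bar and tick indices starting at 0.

bar 0: v0=E3 v1=E4 downbeat P8
bar 1: v0=D3 v1=A3 downbeat P5
bar 2: v0=F3 v1=A3 downbeat M3
bar 3: v0=D3 v1=D4 downbeat P8
bar 4: v0=E3 v1=G3 downbeat m3
bar 5: v0=F3 v1=A3 downbeat M3
bar 6: v0=E3 v1=G3 downbeat m3
bar 7: v0=F3 v1=D4 downbeat M6
bar 8: v0=E3 v1=E4 downbeat P8
bar 9: v0=F3 v1=C4 downbeat P5
bar 10: v0=D3 v1=B3 downbeat M6
bar 11: v0=E3 v1=E4 downbeat P8
  -> R2 @ bar 1 tick 0 v(0, 1): E3/E4 P8 -> D3/A3 P5 similar
  -> R2 @ bar 11 tick 0 v(0, 1): D3/B3 M6 -> E3/E4 P8 similar

(1, 0, R2, (0, 1))
(11, 0, R2, (0, 1))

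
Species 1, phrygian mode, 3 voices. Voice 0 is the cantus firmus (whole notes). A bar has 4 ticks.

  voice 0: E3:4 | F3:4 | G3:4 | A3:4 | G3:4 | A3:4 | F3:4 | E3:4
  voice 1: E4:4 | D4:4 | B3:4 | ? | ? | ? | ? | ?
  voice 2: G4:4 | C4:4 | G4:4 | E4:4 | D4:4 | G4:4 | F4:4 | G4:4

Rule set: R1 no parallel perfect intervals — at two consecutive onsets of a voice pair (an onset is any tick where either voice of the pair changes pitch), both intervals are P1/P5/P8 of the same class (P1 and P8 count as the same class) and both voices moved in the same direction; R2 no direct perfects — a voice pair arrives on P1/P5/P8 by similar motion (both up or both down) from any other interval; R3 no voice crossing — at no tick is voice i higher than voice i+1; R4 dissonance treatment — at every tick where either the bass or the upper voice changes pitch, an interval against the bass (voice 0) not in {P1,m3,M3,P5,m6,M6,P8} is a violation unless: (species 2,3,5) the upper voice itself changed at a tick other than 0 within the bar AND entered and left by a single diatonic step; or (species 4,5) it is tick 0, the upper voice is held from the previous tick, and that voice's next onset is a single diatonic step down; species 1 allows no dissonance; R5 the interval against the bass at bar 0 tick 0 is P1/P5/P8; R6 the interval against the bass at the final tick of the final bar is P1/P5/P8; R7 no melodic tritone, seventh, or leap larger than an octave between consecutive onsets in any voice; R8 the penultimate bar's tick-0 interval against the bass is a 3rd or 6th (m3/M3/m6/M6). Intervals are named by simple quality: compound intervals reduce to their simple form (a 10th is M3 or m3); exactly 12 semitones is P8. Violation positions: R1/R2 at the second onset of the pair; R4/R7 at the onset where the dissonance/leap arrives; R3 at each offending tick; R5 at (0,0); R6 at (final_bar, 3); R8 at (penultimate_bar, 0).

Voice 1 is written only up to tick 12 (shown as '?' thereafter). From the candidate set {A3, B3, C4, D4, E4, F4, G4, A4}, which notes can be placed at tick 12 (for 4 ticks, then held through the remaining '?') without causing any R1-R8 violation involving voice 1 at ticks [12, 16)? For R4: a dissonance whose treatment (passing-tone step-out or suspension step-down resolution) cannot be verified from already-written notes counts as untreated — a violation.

A3: violates R2
B3: violates R4
C4: legal
D4: violates R4
E4: violates R2
F4: violates R3,R7
G4: violates R3,R4
A4: violates R2,R3,R7

{C4}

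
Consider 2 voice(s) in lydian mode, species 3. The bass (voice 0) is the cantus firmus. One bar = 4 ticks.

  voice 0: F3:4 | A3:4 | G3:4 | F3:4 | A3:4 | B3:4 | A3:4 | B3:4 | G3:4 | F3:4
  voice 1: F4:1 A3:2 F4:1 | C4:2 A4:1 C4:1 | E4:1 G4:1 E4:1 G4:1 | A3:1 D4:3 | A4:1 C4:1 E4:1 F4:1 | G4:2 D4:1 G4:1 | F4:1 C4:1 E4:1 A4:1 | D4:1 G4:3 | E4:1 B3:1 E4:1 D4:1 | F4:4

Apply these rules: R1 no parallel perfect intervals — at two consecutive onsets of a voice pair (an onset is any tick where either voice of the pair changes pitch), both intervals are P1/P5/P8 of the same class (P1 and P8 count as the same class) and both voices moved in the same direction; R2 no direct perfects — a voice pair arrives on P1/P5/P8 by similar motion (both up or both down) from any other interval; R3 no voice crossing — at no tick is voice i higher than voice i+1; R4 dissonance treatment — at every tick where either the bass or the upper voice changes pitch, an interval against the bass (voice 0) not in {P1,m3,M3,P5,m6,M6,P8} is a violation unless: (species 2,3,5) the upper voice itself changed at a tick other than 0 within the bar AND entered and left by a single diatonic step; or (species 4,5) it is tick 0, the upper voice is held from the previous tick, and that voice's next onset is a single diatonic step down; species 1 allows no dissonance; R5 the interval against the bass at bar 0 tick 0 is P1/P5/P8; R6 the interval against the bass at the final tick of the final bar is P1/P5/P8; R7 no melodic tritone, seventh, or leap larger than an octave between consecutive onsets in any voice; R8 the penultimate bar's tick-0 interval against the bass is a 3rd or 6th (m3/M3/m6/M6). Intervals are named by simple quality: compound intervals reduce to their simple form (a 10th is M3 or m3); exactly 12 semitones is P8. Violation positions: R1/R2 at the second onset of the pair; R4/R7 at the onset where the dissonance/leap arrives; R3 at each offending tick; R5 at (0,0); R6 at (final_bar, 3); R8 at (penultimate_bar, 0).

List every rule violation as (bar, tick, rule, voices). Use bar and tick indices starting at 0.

(3, 0, R7, (1,))
(4, 0, R2, (0, 1))

bar 0: v0=F3 v1=F4 downbeat P8
bar 1: v0=A3 v1=C4 downbeat m3
bar 2: v0=G3 v1=E4 downbeat M6
bar 3: v0=F3 v1=A3 downbeat M3
bar 4: v0=A3 v1=A4 downbeat P8
bar 5: v0=B3 v1=G4 downbeat m6
bar 6: v0=A3 v1=F4 downbeat m6
bar 7: v0=B3 v1=D4 downbeat m3
bar 8: v0=G3 v1=E4 downbeat M6
bar 9: v0=F3 v1=F4 downbeat P8
  -> R7 @ bar 3 tick 0 v(1,): G4->A3 leap 10st
  -> R2 @ bar 4 tick 0 v(0, 1): F3/D4 M6 -> A3/A4 P8 similar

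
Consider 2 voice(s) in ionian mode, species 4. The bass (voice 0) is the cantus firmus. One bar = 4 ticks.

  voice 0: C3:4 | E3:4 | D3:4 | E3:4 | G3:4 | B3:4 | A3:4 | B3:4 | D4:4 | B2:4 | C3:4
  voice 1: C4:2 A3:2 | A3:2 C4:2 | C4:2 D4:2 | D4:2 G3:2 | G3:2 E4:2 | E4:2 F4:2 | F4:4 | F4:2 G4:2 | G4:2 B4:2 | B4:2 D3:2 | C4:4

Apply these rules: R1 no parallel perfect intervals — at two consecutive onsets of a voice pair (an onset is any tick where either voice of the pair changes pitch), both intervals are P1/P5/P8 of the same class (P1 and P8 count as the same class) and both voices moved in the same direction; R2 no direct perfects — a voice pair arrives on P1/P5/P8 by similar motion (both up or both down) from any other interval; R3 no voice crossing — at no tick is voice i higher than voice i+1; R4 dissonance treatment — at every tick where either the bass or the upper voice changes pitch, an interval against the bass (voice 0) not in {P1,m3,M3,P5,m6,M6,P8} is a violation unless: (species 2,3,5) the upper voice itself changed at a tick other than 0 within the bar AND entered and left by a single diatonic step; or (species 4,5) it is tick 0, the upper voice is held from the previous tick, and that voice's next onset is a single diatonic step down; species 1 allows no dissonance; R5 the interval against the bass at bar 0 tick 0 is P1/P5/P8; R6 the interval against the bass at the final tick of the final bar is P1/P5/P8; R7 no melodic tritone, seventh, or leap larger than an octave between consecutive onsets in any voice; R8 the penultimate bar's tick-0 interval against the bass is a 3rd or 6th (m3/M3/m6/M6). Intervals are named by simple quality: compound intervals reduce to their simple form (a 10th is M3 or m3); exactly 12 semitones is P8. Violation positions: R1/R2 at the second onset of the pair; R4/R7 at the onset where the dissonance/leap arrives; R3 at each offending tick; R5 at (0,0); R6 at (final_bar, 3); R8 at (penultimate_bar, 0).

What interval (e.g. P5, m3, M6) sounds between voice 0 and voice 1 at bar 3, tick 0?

m7

voice 0=E3 voice 1=D4 -> m7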